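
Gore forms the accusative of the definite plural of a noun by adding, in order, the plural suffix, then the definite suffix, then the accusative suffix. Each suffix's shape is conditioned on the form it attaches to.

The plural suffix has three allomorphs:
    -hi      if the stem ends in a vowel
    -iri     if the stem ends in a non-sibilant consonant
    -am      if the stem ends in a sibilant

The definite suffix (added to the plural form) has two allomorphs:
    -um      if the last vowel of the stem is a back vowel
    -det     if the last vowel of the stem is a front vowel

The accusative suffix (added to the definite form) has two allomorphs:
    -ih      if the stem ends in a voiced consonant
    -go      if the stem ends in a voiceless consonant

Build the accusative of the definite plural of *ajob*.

*ajob* — final sound /b/ (a non-sibilant consonant) → -iri → *ajobiri*.
Since the last vowel of the plural form *ajobiri* is /i/ (a front vowel), it takes -det, giving *ajobiridet*.
The definite form *ajobiridet* — final consonant /t/ (voiceless) → -go → *ajobiridetgo*.

ajobiridetgo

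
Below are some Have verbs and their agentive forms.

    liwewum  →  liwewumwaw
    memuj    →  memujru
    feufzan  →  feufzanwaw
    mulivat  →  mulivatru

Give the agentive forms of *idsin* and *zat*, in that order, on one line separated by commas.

The alternation tracks the final consonant of the stem — -waw when the stem ends in a nasal (*liwewum*, *feufzan*); -ru when the stem ends in a non-nasal consonant (*memuj*, *mulivat*).
Since the final consonant of *idsin* is /n/ (a nasal), it takes -waw, giving *idsinwaw*.
Since the final consonant of *zat* is /t/ (non-nasal), it takes -ru, giving *zatru*.

idsinwaw, zatru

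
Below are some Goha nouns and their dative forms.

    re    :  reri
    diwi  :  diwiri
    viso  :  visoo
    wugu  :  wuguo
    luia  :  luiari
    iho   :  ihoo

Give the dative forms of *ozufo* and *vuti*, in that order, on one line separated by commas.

The alternation tracks the last vowel of the stem — -o when the last vowel of the stem is a rounded vowel (*viso*, *wugu*, *iho*); -ri when the last vowel of the stem is an unrounded vowel (*re*, *diwi*, *luia*).
*ozufo* — last vowel /o/ (a rounded vowel) → -o → *ozufoo*.
*vuti*: last vowel = /i/, an unrounded vowel → -ri → *vutiri*.

ozufoo, vutiri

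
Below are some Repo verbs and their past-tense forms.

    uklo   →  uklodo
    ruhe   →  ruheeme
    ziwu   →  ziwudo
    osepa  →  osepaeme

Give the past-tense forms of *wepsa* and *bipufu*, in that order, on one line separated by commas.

wepsaeme, bipufudo

The suffix is conditioned by the last vowel: -do when the last vowel of the stem is a rounded vowel (*uklo*, *ziwu*); -eme when the last vowel of the stem is an unrounded vowel (*ruhe*, *osepa*).
*wepsa* — last vowel /a/ (an unrounded vowel) → -eme → *wepsaeme*.
The last vowel of *bipufu* is /u/, which is a rounded vowel, so the suffix is -do, giving *bipufudo*.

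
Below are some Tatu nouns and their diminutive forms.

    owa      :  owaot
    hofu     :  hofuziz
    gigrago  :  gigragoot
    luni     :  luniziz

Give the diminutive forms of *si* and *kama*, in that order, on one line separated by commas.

siziz, kamaot

The alternation tracks the last vowel of the stem — -ziz when the last vowel of the stem is a high vowel (*hofu*, *luni*); -ot when the last vowel of the stem is a non-high vowel (*owa*, *gigrago*).
Since the last vowel of *si* is /i/ (a high vowel), it takes -ziz, giving *siziz*.
*kama* — last vowel /a/ (a non-high vowel) → -ot → *kamaot*.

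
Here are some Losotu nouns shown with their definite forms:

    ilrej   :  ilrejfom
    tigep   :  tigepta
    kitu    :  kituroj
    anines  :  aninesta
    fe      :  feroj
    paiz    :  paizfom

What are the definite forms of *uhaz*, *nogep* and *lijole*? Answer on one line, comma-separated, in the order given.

The suffix is conditioned by the final sound: -ta when the stem ends in a voiceless consonant (*tigep*, *anines*); -fom when the stem ends in a voiced consonant (*ilrej*, *paiz*); -roj when the stem ends in a vowel (*kitu*, *fe*).
The final sound of *uhaz* is /z/, which is a voiced consonant, so the suffix is -fom, giving *uhazfom*.
The final sound of *nogep* is /p/, which is a voiceless consonant, so the suffix is -ta, giving *nogepta*.
The final sound of *lijole* is /e/, which is a vowel, so the suffix is -roj, giving *lijoleroj*.

uhazfom, nogepta, lijoleroj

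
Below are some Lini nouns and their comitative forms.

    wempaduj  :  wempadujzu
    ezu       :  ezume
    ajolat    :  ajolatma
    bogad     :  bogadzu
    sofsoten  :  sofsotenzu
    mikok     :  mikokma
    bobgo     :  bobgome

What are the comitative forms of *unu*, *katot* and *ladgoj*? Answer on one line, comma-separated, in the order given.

The suffix is conditioned by the final sound: -ma when the stem ends in a voiceless consonant (*ajolat*, *mikok*); -zu when the stem ends in a voiced consonant (*wempaduj*, *bogad*, *sofsoten*); -me when the stem ends in a vowel (*ezu*, *bobgo*).
*unu*: final sound = /u/, a vowel → -me → *unume*.
*katot*: final sound = /t/, a voiceless consonant → -ma → *katotma*.
*ladgoj*: final sound = /j/, a voiced consonant → -zu → *ladgojzu*.

unume, katotma, ladgojzu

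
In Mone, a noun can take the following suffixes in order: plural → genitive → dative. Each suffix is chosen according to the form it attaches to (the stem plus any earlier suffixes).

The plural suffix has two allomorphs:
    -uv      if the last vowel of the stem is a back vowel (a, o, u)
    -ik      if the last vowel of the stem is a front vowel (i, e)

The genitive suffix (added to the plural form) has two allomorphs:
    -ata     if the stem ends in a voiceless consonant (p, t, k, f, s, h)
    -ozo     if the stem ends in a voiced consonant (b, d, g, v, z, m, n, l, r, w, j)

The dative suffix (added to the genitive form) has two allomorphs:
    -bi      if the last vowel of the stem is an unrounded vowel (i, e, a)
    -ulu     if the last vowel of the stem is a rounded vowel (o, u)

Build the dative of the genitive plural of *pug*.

puguvozoulu

Since the last vowel of *pug* is /u/ (a back vowel), it takes -uv, giving *puguv*.
Since the final consonant of the plural form *puguv* is /v/ (voiced), it takes -ozo, giving *puguvozo*.
The last vowel of the genitive form *puguvozo* is /o/, which is a rounded vowel, so the dative suffix is -ulu, giving *puguvozoulu*.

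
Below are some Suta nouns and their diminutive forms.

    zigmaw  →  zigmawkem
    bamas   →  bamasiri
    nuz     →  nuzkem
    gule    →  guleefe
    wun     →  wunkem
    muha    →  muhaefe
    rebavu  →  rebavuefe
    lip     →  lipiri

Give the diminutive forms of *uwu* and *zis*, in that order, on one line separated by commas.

uwuefe, zisiri

The suffix is conditioned by the final sound: -iri when the stem ends in a voiceless consonant (*bamas*, *lip*); -kem when the stem ends in a voiced consonant (*zigmaw*, *nuz*, *wun*); -efe when the stem ends in a vowel (*gule*, *muha*, *rebavu*).
The final sound of *uwu* is /u/, which is a vowel, so the suffix is -efe, giving *uwuefe*.
*zis*: final sound = /s/, a voiceless consonant → -iri → *zisiri*.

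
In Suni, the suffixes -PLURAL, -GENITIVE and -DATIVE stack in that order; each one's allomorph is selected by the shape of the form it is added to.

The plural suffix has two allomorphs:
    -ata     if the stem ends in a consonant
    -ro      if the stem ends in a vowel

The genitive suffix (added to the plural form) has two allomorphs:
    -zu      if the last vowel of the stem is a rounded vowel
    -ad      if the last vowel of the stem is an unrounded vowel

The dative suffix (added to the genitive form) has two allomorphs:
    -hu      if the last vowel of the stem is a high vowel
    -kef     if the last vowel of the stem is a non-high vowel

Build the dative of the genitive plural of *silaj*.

silajataadkef

*silaj* — final sound /j/ (a consonant) → -ata → *silajata*.
The last vowel of the plural form *silajata* is /a/, which is an unrounded vowel, so the genitive suffix is -ad, giving *silajataad*.
Since the last vowel of the genitive form *silajataad* is /a/ (a non-high vowel), it takes -kef, giving *silajataadkef*.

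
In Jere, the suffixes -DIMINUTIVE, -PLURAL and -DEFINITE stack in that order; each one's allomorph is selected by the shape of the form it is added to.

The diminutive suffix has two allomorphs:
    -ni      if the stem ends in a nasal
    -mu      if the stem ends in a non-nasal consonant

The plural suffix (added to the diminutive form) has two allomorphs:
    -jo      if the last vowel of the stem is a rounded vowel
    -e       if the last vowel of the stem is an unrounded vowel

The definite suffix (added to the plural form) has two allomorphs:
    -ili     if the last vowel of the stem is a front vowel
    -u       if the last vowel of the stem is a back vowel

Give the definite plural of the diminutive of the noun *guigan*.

*guigan* — final consonant /n/ (a nasal) → -ni → *guiganni*.
The diminutive form *guiganni*: last vowel = /i/, an unrounded vowel → -e → *guigannie*.
The last vowel of the plural form *guigannie* is /e/, which is a front vowel, so the definite suffix is -ili, giving *guigannieili*.

guigannieili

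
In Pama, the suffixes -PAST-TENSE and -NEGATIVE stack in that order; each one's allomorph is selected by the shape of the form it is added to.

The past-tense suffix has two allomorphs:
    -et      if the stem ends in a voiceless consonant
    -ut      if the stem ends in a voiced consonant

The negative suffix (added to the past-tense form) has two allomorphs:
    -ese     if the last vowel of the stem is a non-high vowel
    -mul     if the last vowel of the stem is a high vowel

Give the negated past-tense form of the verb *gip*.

The final consonant of *gip* is /p/, which is voiceless, so the past-tense suffix is -et, giving *gipet*.
The past-tense form *gipet*: last vowel = /e/, a non-high vowel → -ese → *gipetese*.

gipetese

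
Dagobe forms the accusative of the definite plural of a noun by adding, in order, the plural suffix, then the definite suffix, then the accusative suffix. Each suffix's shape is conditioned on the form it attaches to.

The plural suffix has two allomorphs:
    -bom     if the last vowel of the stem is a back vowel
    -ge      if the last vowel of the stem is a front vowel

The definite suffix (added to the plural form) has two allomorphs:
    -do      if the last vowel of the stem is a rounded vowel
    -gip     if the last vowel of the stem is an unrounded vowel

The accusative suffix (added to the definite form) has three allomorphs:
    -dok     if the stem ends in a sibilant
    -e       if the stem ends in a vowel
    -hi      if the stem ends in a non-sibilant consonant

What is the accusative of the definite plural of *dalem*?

dalemgegiphi

*dalem*: last vowel = /e/, a front vowel → -ge → *dalemge*.
The plural form *dalemge*: last vowel = /e/, an unrounded vowel → -gip → *dalemgegip*.
Since the final sound of the definite form *dalemgegip* is /p/ (a non-sibilant consonant), it takes -hi, giving *dalemgegiphi*.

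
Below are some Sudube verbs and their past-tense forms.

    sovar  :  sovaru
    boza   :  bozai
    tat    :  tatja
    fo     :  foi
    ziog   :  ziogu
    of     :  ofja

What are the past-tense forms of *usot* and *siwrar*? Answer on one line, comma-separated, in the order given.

The alternation tracks the final sound of the stem — -ja when the stem ends in a voiceless consonant (*tat*, *of*); -u when the stem ends in a voiced consonant (*sovar*, *ziog*); -i when the stem ends in a vowel (*boza*, *fo*).
Since the final sound of *usot* is /t/ (a voiceless consonant), it takes -ja, giving *usotja*.
*siwrar* — final sound /r/ (a voiced consonant) → -u → *siwraru*.

usotja, siwraru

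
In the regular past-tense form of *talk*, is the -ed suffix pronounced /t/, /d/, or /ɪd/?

/t/

The stem *talk* ends in a voiceless consonant other than /t/.
The -ed suffix is realized as /ɪd/ after /t, d/; as /t/ after other voiceless consonants; and as /d/ after other voiced sounds.
So -ed on *talk* is pronounced /t/.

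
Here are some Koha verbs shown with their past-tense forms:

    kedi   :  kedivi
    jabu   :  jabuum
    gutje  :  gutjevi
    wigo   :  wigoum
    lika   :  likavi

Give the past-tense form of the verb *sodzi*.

sodzivi

The suffix is conditioned by the last vowel: -um when the last vowel of the stem is a rounded vowel (*jabu*, *wigo*); -vi when the last vowel of the stem is an unrounded vowel (*kedi*, *gutje*, *lika*).
*sodzi*: last vowel = /i/, an unrounded vowel → -vi → *sodzivi*.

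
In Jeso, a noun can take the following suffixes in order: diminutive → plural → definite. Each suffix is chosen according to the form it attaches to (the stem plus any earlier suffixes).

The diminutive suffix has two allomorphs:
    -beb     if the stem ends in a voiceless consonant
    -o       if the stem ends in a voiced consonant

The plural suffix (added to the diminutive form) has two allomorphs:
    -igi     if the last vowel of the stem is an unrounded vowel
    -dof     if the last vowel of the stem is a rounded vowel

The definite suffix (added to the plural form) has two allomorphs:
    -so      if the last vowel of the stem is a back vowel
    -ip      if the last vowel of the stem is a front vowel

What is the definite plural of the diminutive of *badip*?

badipbebigiip

The final consonant of *badip* is /p/, which is voiceless, so the diminutive suffix is -beb, giving *badipbeb*.
The diminutive form *badipbeb*: last vowel = /e/, an unrounded vowel → -igi → *badipbebigi*.
Since the last vowel of the plural form *badipbebigi* is /i/ (a front vowel), it takes -ip, giving *badipbebigiip*.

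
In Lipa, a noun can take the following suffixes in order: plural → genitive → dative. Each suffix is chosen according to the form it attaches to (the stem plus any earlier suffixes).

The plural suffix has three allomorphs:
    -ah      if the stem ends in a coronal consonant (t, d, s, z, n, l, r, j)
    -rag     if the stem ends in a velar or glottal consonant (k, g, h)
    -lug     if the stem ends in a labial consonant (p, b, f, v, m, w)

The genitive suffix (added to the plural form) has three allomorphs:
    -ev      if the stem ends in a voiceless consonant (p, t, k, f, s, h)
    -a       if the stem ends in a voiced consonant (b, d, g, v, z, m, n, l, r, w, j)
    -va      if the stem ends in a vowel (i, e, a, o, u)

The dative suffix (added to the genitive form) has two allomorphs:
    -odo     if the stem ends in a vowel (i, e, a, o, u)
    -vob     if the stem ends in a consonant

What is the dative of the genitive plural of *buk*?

bukragaodo

Since the final consonant of *buk* is /k/ (velar/glottal), it takes -rag, giving *bukrag*.
The plural form *bukrag* — final sound /g/ (a voiced consonant) → -a → *bukraga*.
The final sound of the genitive form *bukraga* is /a/, which is a vowel, so the dative suffix is -odo, giving *bukragaodo*.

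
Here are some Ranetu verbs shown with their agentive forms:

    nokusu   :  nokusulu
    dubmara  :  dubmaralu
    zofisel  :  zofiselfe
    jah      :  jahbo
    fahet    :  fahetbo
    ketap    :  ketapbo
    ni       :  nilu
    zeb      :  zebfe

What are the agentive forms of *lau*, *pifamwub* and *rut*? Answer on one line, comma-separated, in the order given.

Looking at the final sound of each stem: -bo when the stem ends in a voiceless consonant (*jah*, *fahet*, *ketap*); -fe when the stem ends in a voiced consonant (*zofisel*, *zeb*); -lu when the stem ends in a vowel (*nokusu*, *dubmara*, *ni*).
The final sound of *lau* is /u/, which is a vowel, so the suffix is -lu, giving *laulu*.
*pifamwub* — final sound /b/ (a voiced consonant) → -fe → *pifamwubfe*.
Since the final sound of *rut* is /t/ (a voiceless consonant), it takes -bo, giving *rutbo*.

laulu, pifamwubfe, rutbo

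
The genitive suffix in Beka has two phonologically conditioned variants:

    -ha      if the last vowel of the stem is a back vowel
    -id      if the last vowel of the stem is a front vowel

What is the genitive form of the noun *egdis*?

egdisid

The last vowel of *egdis* is /i/, which is a front vowel, so the suffix is -id, giving *egdisid*.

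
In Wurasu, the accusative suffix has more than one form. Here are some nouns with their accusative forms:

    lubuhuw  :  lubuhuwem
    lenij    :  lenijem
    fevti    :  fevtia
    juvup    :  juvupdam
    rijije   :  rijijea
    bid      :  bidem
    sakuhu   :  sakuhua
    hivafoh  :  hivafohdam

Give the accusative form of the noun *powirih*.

The suffix is conditioned by the final sound: -dam when the stem ends in a voiceless consonant (*juvup*, *hivafoh*); -em when the stem ends in a voiced consonant (*lubuhuw*, *lenij*, *bid*); -a when the stem ends in a vowel (*fevti*, *rijije*, *sakuhu*).
Since the final sound of *powirih* is /h/ (a voiceless consonant), it takes -dam, giving *powirihdam*.

powirihdam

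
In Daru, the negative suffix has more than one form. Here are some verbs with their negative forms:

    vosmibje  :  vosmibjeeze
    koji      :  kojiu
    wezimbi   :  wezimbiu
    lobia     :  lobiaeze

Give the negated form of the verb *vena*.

venaeze

The alternation tracks the last vowel of the stem — -u when the last vowel of the stem is a high vowel (*koji*, *wezimbi*); -eze when the last vowel of the stem is a non-high vowel (*vosmibje*, *lobia*).
*vena* — last vowel /a/ (a non-high vowel) → -eze → *venaeze*.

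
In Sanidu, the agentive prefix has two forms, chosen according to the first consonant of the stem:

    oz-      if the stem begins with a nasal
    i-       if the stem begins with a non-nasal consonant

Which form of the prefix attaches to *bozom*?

The first consonant of *bozom* is /b/, which is non-nasal, so the prefix is i-.

i-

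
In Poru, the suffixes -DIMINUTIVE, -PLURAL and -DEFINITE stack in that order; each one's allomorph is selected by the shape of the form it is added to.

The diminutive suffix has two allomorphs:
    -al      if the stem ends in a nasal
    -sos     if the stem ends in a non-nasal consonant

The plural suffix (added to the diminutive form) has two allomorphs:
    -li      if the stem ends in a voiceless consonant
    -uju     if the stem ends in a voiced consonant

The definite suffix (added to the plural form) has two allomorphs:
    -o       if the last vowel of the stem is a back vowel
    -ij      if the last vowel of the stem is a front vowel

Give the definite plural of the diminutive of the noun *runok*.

*runok*: final consonant = /k/, non-nasal → -sos → *runoksos*.
Since the final consonant of the diminutive form *runoksos* is /s/ (voiceless), it takes -li, giving *runoksosli*.
The plural form *runoksosli*: last vowel = /i/, a front vowel → -ij → *runoksosliij*.

runoksosliij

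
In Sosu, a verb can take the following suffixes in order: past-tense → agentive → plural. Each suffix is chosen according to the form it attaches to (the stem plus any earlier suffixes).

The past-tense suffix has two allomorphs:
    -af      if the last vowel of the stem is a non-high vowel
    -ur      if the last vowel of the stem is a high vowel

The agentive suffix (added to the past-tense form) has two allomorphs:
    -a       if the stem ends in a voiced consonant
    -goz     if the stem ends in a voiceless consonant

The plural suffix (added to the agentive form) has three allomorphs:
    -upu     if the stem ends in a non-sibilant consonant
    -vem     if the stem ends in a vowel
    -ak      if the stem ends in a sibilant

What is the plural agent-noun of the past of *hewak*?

*hewak* — last vowel /a/ (a non-high vowel) → -af → *hewakaf*.
The past-tense form *hewakaf*: final consonant = /f/, voiceless → -goz → *hewakafgoz*.
The agentive form *hewakafgoz*: final sound = /z/, a sibilant → -ak → *hewakafgozak*.

hewakafgozak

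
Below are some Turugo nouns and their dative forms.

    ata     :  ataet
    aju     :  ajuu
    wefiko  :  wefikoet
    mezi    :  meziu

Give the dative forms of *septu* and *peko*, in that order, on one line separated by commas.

Looking at the last vowel of each stem: -u when the last vowel of the stem is a high vowel (*aju*, *mezi*); -et when the last vowel of the stem is a non-high vowel (*ata*, *wefiko*).
*septu* — last vowel /u/ (a high vowel) → -u → *septuu*.
Since the last vowel of *peko* is /o/ (a non-high vowel), it takes -et, giving *pekoet*.

septuu, pekoet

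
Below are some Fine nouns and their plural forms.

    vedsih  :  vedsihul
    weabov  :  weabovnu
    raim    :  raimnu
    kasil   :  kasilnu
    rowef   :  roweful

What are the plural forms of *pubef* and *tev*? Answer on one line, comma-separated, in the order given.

The suffix is conditioned by the final consonant: -ul when the stem ends in a voiceless consonant (*vedsih*, *rowef*); -nu when the stem ends in a voiced consonant (*weabov*, *raim*, *kasil*).
*pubef*: final consonant = /f/, voiceless → -ul → *pubeful*.
*tev* — final consonant /v/ (voiced) → -nu → *tevnu*.

pubeful, tevnu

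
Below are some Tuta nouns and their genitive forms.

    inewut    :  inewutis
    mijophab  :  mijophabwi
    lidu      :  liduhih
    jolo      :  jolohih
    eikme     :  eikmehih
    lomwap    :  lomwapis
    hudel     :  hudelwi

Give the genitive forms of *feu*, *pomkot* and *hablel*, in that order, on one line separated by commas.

The suffix is conditioned by the final sound: -is when the stem ends in a voiceless consonant (*inewut*, *lomwap*); -wi when the stem ends in a voiced consonant (*mijophab*, *hudel*); -hih when the stem ends in a vowel (*lidu*, *jolo*, *eikme*).
*feu* — final sound /u/ (a vowel) → -hih → *feuhih*.
Since the final sound of *pomkot* is /t/ (a voiceless consonant), it takes -is, giving *pomkotis*.
Since the final sound of *hablel* is /l/ (a voiced consonant), it takes -wi, giving *hablelwi*.

feuhih, pomkotis, hablelwi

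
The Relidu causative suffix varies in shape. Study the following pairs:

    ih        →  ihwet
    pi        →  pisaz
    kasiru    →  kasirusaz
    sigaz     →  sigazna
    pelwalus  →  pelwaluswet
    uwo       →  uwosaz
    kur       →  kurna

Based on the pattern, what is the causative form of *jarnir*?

The suffix is conditioned by the final sound: -wet when the stem ends in a voiceless consonant (*ih*, *pelwalus*); -na when the stem ends in a voiced consonant (*sigaz*, *kur*); -saz when the stem ends in a vowel (*pi*, *kasiru*, *uwo*).
*jarnir*: final sound = /r/, a voiced consonant → -na → *jarnirna*.

jarnirna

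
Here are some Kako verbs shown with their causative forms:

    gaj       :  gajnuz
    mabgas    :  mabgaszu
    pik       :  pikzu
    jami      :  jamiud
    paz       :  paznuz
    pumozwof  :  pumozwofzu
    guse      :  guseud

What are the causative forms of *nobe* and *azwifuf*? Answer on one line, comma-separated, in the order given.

nobeud, azwifufzu

The suffix is conditioned by the final sound: -zu when the stem ends in a voiceless consonant (*mabgas*, *pik*, *pumozwof*); -nuz when the stem ends in a voiced consonant (*gaj*, *paz*); -ud when the stem ends in a vowel (*jami*, *guse*).
Since the final sound of *nobe* is /e/ (a vowel), it takes -ud, giving *nobeud*.
Since the final sound of *azwifuf* is /f/ (a voiceless consonant), it takes -zu, giving *azwifufzu*.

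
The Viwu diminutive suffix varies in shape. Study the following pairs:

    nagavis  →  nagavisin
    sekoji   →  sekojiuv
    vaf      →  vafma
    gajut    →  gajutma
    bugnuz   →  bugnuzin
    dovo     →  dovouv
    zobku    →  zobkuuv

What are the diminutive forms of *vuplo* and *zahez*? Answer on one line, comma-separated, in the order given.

vuplouv, zahezin

Looking at the final sound of each stem: -in when the stem ends in a sibilant (*nagavis*, *bugnuz*); -ma when the stem ends in a non-sibilant consonant (*vaf*, *gajut*); -uv when the stem ends in a vowel (*sekoji*, *dovo*, *zobku*).
Since the final sound of *vuplo* is /o/ (a vowel), it takes -uv, giving *vuplouv*.
Since the final sound of *zahez* is /z/ (a sibilant), it takes -in, giving *zahezin*.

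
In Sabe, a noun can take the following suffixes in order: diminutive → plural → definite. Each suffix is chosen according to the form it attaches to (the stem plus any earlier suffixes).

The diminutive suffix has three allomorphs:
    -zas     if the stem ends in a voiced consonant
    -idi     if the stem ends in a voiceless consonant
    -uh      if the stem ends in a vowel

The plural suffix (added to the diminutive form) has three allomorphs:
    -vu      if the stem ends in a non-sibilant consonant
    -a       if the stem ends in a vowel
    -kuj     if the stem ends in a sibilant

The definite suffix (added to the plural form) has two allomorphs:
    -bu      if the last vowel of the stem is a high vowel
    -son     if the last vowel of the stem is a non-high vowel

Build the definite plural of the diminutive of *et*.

etidiason

*et* — final sound /t/ (a voiceless consonant) → -idi → *etidi*.
The final sound of the diminutive form *etidi* is /i/, which is a vowel, so the plural suffix is -a, giving *etidia*.
The last vowel of the plural form *etidia* is /a/, which is a non-high vowel, so the definite suffix is -son, giving *etidiason*.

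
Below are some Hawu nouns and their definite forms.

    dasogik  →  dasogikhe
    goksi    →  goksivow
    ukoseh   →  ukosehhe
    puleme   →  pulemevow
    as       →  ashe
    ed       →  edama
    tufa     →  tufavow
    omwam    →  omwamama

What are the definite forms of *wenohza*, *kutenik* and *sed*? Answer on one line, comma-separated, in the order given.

The pattern is voicing of the final sound: -he when the stem ends in a voiceless consonant (*dasogik*, *ukoseh*, *as*); -ama when the stem ends in a voiced consonant (*ed*, *omwam*); -vow when the stem ends in a vowel (*goksi*, *puleme*, *tufa*).
The final sound of *wenohza* is /a/, which is a vowel, so the suffix is -vow, giving *wenohzavow*.
*kutenik* — final sound /k/ (a voiceless consonant) → -he → *kutenikhe*.
*sed* — final sound /d/ (a voiced consonant) → -ama → *sedama*.

wenohzavow, kutenikhe, sedama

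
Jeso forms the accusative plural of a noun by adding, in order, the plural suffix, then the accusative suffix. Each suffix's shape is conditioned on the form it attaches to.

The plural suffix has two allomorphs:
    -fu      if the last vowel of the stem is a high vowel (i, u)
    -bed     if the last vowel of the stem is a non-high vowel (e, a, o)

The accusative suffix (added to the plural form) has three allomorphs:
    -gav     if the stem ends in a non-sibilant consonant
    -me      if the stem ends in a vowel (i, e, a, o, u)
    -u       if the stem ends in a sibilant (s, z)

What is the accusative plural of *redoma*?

redomabedgav

Since the last vowel of *redoma* is /a/ (a non-high vowel), it takes -bed, giving *redomabed*.
Since the final sound of the plural form *redomabed* is /d/ (a non-sibilant consonant), it takes -gav, giving *redomabedgav*.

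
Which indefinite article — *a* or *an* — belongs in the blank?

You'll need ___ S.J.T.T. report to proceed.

The indefinite article is chosen by the initial *sound* of the following word, not its spelling.
The initialism *S.J.T.T.* is read letter by letter; the first letter, S, is pronounced /ɛs/, which begins with a vowel sound.
So the article is *an*: You'll need an S.J.T.T. report to proceed.

an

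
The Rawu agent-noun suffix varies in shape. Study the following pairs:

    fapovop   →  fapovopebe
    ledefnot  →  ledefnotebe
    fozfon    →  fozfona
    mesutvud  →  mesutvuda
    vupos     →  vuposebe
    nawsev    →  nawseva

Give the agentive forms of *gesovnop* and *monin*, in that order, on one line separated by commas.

gesovnopebe, monina

Looking at the final consonant of each stem: -ebe when the stem ends in a voiceless consonant (*fapovop*, *ledefnot*, *vupos*); -a when the stem ends in a voiced consonant (*fozfon*, *mesutvud*, *nawsev*).
*gesovnop*: final consonant = /p/, voiceless → -ebe → *gesovnopebe*.
*monin* — final consonant /n/ (voiced) → -a → *monina*.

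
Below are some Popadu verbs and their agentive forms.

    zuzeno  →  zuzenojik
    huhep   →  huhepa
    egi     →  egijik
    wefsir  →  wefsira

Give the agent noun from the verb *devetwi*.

Looking at the final sound of each stem: -a when the stem ends in a consonant (*huhep*, *wefsir*); -jik when the stem ends in a vowel (*zuzeno*, *egi*).
The final sound of *devetwi* is /i/, which is a vowel, so the suffix is -jik, giving *devetwijik*.

devetwijik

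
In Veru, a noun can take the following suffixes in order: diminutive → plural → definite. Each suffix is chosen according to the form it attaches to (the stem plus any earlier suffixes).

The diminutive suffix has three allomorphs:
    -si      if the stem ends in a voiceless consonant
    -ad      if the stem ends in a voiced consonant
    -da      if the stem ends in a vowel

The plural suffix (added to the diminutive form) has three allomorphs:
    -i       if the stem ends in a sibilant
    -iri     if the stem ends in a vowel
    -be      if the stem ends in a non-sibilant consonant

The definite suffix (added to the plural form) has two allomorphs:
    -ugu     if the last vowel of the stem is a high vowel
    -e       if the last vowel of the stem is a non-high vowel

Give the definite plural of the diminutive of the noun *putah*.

putahsiiriugu

Since the final sound of *putah* is /h/ (a voiceless consonant), it takes -si, giving *putahsi*.
The diminutive form *putahsi*: final sound = /i/, a vowel → -iri → *putahsiiri*.
The last vowel of the plural form *putahsiiri* is /i/, which is a high vowel, so the definite suffix is -ugu, giving *putahsiiriugu*.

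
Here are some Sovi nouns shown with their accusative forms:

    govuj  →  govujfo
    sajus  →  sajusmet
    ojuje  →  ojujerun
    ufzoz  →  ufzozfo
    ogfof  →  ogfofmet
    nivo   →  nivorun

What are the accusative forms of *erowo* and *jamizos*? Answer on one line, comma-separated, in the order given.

The suffix is conditioned by the final sound: -met when the stem ends in a voiceless consonant (*sajus*, *ogfof*); -fo when the stem ends in a voiced consonant (*govuj*, *ufzoz*); -run when the stem ends in a vowel (*ojuje*, *nivo*).
*erowo*: final sound = /o/, a vowel → -run → *eroworun*.
*jamizos* — final sound /s/ (a voiceless consonant) → -met → *jamizosmet*.

eroworun, jamizosmet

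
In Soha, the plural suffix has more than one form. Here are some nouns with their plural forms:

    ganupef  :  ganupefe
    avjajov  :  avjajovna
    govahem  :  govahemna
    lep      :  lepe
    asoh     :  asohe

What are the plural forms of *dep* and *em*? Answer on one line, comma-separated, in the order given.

depe, emna

Looking at the final consonant of each stem: -e when the stem ends in a voiceless consonant (*ganupef*, *lep*, *asoh*); -na when the stem ends in a voiced consonant (*avjajov*, *govahem*).
*dep* — final consonant /p/ (voiceless) → -e → *depe*.
*em*: final consonant = /m/, voiced → -na → *emna*.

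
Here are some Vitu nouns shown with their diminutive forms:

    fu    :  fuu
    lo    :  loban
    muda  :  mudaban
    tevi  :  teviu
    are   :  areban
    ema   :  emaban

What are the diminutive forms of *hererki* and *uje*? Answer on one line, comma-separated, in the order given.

hererkiu, ujeban

The suffix is conditioned by the last vowel: -u when the last vowel of the stem is a high vowel (*fu*, *tevi*); -ban when the last vowel of the stem is a non-high vowel (*lo*, *muda*, *are*, *ema*).
*hererki*: last vowel = /i/, a high vowel → -u → *hererkiu*.
The last vowel of *uje* is /e/, which is a non-high vowel, so the suffix is -ban, giving *ujeban*.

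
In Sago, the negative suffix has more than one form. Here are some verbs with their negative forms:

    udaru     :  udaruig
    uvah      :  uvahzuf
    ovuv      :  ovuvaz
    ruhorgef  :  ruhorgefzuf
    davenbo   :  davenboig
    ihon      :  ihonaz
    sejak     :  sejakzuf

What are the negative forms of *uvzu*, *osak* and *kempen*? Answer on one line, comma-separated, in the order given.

The pattern is voicing of the final sound: -zuf when the stem ends in a voiceless consonant (*uvah*, *ruhorgef*, *sejak*); -az when the stem ends in a voiced consonant (*ovuv*, *ihon*); -ig when the stem ends in a vowel (*udaru*, *davenbo*).
The final sound of *uvzu* is /u/, which is a vowel, so the suffix is -ig, giving *uvzuig*.
The final sound of *osak* is /k/, which is a voiceless consonant, so the suffix is -zuf, giving *osakzuf*.
*kempen* — final sound /n/ (a voiced consonant) → -az → *kempenaz*.

uvzuig, osakzuf, kempenaz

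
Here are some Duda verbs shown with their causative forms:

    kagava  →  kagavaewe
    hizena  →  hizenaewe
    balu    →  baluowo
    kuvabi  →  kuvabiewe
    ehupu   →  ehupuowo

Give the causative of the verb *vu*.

The alternation tracks the last vowel of the stem — -owo when the last vowel of the stem is a rounded vowel (*balu*, *ehupu*); -ewe when the last vowel of the stem is an unrounded vowel (*kagava*, *hizena*, *kuvabi*).
*vu* — last vowel /u/ (a rounded vowel) → -owo → *vuowo*.

vuowo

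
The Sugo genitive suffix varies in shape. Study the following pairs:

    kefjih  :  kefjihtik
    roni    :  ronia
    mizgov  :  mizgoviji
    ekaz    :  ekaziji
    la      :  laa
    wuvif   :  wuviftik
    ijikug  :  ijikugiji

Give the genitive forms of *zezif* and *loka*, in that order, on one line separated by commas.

The pattern is voicing of the final sound: -tik when the stem ends in a voiceless consonant (*kefjih*, *wuvif*); -iji when the stem ends in a voiced consonant (*mizgov*, *ekaz*, *ijikug*); -a when the stem ends in a vowel (*roni*, *la*).
*zezif*: final sound = /f/, a voiceless consonant → -tik → *zeziftik*.
The final sound of *loka* is /a/, which is a vowel, so the suffix is -a, giving *lokaa*.

zeziftik, lokaa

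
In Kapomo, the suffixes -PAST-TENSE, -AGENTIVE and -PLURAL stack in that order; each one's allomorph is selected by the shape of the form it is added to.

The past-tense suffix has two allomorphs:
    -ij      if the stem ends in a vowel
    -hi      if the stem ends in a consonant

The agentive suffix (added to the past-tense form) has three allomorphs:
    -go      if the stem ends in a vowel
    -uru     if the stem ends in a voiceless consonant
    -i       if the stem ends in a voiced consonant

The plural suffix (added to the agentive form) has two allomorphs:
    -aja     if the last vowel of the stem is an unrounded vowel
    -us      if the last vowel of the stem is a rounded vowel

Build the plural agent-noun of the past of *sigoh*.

Since the final sound of *sigoh* is /h/ (a consonant), it takes -hi, giving *sigohhi*.
The past-tense form *sigohhi*: final sound = /i/, a vowel → -go → *sigohhigo*.
The agentive form *sigohhigo*: last vowel = /o/, a rounded vowel → -us → *sigohhigous*.

sigohhigous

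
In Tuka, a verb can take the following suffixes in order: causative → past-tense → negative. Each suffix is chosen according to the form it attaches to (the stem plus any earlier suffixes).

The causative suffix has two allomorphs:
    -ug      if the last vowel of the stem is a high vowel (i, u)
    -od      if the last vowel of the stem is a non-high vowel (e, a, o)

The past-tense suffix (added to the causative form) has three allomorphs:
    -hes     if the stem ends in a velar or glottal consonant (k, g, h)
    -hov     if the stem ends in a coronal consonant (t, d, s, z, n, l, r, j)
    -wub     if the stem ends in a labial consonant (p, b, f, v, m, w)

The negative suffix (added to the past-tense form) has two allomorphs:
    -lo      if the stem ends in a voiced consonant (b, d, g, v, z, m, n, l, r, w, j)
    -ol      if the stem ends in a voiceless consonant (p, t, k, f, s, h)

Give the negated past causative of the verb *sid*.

*sid*: last vowel = /i/, a high vowel → -ug → *sidug*.
The final consonant of the causative form *sidug* is /g/, which is velar/glottal, so the past-tense suffix is -hes, giving *sidughes*.
The past-tense form *sidughes*: final consonant = /s/, voiceless → -ol → *sidughesol*.

sidughesol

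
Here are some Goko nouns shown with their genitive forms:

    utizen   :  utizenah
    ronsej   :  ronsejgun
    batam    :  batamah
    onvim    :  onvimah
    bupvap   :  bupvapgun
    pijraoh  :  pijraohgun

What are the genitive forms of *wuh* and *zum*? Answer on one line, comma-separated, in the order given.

The alternation tracks the final consonant of the stem — -ah when the stem ends in a nasal (*utizen*, *batam*, *onvim*); -gun when the stem ends in a non-nasal consonant (*ronsej*, *bupvap*, *pijraoh*).
Since the final consonant of *wuh* is /h/ (non-nasal), it takes -gun, giving *wuhgun*.
*zum*: final consonant = /m/, a nasal → -ah → *zumah*.

wuhgun, zumah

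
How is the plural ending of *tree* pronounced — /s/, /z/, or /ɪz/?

The stem *tree* ends in a voiced non-sibilant sound.
The plural suffix surfaces as /ɪz/ after sibilants, /s/ after other voiceless consonants, and /z/ after other voiced sounds.
So the plural -s on *tree* is pronounced /z/.

/z/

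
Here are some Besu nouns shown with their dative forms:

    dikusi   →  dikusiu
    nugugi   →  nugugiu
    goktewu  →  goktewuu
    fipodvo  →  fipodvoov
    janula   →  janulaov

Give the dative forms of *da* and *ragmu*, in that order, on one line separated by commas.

daov, ragmuu

The pattern is height harmony: -u when the last vowel of the stem is a high vowel (*dikusi*, *nugugi*, *goktewu*); -ov when the last vowel of the stem is a non-high vowel (*fipodvo*, *janula*).
*da*: last vowel = /a/, a non-high vowel → -ov → *daov*.
The last vowel of *ragmu* is /u/, which is a high vowel, so the suffix is -u, giving *ragmuu*.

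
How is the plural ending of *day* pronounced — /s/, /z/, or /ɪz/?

/z/

The stem *day* ends in a voiced non-sibilant sound.
The plural suffix surfaces as /ɪz/ after sibilants, /s/ after other voiceless consonants, and /z/ after other voiced sounds.
So the plural -s on *day* is pronounced /z/.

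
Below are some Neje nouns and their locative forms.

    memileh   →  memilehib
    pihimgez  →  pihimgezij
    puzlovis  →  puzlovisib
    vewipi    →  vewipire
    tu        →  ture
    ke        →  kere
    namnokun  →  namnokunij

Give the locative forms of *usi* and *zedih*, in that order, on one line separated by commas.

The alternation tracks the final sound of the stem — -ib when the stem ends in a voiceless consonant (*memileh*, *puzlovis*); -ij when the stem ends in a voiced consonant (*pihimgez*, *namnokun*); -re when the stem ends in a vowel (*vewipi*, *tu*, *ke*).
The final sound of *usi* is /i/, which is a vowel, so the suffix is -re, giving *usire*.
The final sound of *zedih* is /h/, which is a voiceless consonant, so the suffix is -ib, giving *zedihib*.

usire, zedihib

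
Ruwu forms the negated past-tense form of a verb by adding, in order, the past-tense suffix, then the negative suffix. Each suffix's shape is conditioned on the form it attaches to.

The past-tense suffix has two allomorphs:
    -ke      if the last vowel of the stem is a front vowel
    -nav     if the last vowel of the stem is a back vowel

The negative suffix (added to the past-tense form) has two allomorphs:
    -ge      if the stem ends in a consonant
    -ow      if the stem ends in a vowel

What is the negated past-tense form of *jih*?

jihkeow

Since the last vowel of *jih* is /i/ (a front vowel), it takes -ke, giving *jihke*.
The past-tense form *jihke* — final sound /e/ (a vowel) → -ow → *jihkeow*.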